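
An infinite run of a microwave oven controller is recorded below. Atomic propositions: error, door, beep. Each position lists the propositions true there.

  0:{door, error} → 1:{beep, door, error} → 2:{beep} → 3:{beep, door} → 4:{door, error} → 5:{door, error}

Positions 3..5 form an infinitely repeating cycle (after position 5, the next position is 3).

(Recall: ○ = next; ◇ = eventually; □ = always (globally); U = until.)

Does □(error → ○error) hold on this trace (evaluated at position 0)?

Does not hold

error → ○error must hold at every position from 0 onward. It fails at position 1, so □(error → ○error) is false.
Positions where error holds: 0, 1, 4, 5.
Check ○error at each: 0→ok, 1→fails, 4→ok, 5→fails.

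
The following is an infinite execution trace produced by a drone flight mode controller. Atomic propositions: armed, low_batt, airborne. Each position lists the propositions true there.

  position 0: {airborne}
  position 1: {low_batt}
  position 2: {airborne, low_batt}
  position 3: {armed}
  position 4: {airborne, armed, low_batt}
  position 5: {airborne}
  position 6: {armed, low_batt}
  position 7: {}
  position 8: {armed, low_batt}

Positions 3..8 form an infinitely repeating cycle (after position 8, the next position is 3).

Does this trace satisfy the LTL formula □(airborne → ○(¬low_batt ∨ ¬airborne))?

airborne → ○(¬low_batt ∨ ¬airborne) holds at every position 0..8, and those are all positions ever visited, so □(airborne → ○(¬low_batt ∨ ¬airborne)) holds.
Positions where airborne holds: 0, 2, 4, 5.
Check ○(¬low_batt ∨ ¬airborne) at each: 0→ok, 2→ok, 4→ok, 5→ok.

Holds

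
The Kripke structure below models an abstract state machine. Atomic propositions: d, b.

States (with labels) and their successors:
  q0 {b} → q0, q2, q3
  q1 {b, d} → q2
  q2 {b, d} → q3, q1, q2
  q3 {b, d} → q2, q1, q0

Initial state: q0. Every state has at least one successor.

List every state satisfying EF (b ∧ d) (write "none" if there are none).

{q0, q1, q2, q3}

States satisfying b ∧ d: {q1, q2, q3}.
States satisfying EF (b ∧ d): {q0, q1, q2, q3}.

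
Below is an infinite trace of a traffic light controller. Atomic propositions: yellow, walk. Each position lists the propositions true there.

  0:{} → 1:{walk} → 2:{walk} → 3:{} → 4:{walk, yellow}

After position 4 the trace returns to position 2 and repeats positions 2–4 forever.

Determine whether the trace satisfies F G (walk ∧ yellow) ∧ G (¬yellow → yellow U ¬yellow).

Does not hold

G (walk ∧ yellow) is false at every position 0..4, so it never becomes true and F G (walk ∧ yellow) fails.
¬yellow → yellow U ¬yellow holds at every position 0..4, and those are all positions ever visited, so G (¬yellow → yellow U ¬yellow) holds.
Positions where ¬yellow holds: 0, 1, 2, 3.
Check yellow U ¬yellow at each: 0→ok, 1→ok, 2→ok, 3→ok.
At position 0: F G (walk ∧ yellow) is false; G (¬yellow → yellow U ¬yellow) is true; so F G (walk ∧ yellow) ∧ G (¬yellow → yellow U ¬yellow) is false.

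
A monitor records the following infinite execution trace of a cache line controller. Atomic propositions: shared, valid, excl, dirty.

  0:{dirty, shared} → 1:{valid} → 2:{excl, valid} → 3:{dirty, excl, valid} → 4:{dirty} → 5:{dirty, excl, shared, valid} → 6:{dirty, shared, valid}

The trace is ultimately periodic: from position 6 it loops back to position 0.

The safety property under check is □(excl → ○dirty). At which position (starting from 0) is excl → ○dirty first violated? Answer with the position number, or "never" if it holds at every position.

never

excl → ○dirty holds at every position 0..6, and those are all the positions the trace ever visits, so the invariant □(excl → ○dirty) is never violated.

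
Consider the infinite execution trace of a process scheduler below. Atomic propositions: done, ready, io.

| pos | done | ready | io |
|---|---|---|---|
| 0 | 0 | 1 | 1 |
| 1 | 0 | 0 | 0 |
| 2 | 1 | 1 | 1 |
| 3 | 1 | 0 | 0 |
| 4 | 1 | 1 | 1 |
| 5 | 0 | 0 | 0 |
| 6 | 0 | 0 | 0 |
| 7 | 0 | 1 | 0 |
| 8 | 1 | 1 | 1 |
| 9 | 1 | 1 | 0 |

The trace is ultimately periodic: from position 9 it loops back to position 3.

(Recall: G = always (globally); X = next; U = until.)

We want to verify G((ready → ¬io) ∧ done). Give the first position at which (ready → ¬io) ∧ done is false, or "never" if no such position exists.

0

At position 0 the labels are {io, ready}, so (ready → ¬io) ∧ done is false there. This is the first violation.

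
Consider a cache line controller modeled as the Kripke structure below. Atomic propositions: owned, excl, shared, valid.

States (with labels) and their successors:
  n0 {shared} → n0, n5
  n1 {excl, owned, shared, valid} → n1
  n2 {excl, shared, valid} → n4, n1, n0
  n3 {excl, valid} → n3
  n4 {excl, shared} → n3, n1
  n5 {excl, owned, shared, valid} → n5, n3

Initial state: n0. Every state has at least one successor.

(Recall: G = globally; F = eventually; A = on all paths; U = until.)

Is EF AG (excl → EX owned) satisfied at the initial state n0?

Does not hold

States satisfying AG (excl → EX owned): {n1}.
States satisfying EF AG (excl → EX owned): {n1, n2, n4}.
No suitable path/successor from n0 witnesses the formula.
n0 ∉ Sat(EF AG (excl → EX owned)).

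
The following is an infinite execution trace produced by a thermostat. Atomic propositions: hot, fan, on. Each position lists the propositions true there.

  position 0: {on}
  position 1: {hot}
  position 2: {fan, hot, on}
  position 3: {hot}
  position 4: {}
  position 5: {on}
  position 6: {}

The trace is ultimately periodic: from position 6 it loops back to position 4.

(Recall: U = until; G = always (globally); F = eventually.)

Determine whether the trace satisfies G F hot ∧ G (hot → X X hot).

Does not hold

F hot must hold at every position from 0 onward. It fails at position 4, so G F hot is false.
hot → X X hot must hold at every position from 0 onward. It fails at position 2, so G (hot → X X hot) is false.
Positions where hot holds: 1, 2, 3.
Check X X hot at each: 1→ok, 2→fails, 3→fails.
At position 0: G F hot is false; G (hot → X X hot) is false; so G F hot ∧ G (hot → X X hot) is false.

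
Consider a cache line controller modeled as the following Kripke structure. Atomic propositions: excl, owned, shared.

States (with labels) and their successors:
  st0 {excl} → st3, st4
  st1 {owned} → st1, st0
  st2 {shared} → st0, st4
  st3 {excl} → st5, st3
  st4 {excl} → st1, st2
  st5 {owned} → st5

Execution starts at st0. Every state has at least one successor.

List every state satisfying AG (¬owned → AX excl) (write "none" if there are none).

States satisfying ¬owned → AX excl: {st0, st1, st2, st5}.
States satisfying AG (¬owned → AX excl): {st5}.

{st5}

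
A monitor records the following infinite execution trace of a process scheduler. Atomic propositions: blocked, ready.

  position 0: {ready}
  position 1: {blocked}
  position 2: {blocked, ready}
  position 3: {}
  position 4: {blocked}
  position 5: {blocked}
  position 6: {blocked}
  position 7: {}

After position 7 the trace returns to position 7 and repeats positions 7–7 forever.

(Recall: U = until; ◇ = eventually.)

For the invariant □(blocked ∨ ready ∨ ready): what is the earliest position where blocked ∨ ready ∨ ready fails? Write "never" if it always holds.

Check blocked ∨ ready ∨ ready at each position in order: 0 ✓, 1 ✓, 2 ✓.
At position 3 the labels are {}, so blocked ∨ ready ∨ ready is false there. This is the first violation.

3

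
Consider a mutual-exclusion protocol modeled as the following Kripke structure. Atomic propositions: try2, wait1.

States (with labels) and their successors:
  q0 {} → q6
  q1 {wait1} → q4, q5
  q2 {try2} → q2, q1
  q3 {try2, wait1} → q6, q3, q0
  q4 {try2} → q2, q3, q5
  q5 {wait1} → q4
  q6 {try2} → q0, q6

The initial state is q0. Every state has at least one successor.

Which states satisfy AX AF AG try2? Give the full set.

none

States satisfying AF AG try2: ∅.
States satisfying AX AF AG try2: ∅.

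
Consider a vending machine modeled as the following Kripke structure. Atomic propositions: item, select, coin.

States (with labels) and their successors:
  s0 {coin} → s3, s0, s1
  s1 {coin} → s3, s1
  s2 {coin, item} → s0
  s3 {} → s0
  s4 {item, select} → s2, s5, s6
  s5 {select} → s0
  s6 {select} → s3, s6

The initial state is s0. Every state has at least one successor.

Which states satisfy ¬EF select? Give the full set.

States satisfying select: {s4, s5, s6}.
States satisfying EF select: {s4, s5, s6}.
States satisfying ¬EF select: {s0, s1, s2, s3}.

{s0, s1, s2, s3}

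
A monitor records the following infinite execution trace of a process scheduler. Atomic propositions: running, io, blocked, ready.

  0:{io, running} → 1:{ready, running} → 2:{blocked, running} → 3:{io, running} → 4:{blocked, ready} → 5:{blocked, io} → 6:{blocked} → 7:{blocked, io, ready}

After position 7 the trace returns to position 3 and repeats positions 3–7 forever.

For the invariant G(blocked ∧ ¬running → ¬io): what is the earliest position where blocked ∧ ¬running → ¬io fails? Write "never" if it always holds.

5

Check blocked ∧ ¬running → ¬io at each position in order: 0 ✓, 1 ✓, 2 ✓, 3 ✓, 4 ✓.
At position 5 the labels are {blocked, io}, so blocked ∧ ¬running → ¬io is false there. This is the first violation.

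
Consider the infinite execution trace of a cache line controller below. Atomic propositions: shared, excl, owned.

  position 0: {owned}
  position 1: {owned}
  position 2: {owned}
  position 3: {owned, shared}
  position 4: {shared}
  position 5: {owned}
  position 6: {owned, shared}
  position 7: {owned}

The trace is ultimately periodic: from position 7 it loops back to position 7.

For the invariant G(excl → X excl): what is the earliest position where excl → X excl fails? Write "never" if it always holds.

never

excl → X excl holds at every position 0..7, and those are all the positions the trace ever visits, so the invariant G(excl → X excl) is never violated.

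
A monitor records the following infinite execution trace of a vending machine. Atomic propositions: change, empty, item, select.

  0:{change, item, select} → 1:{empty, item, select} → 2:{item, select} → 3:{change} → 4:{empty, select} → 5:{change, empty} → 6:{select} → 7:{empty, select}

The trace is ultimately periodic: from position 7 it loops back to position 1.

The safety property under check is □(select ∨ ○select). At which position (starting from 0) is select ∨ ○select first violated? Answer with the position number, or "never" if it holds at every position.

select ∨ ○select holds at every position 0..7, and those are all the positions the trace ever visits, so the invariant □(select ∨ ○select) is never violated.

never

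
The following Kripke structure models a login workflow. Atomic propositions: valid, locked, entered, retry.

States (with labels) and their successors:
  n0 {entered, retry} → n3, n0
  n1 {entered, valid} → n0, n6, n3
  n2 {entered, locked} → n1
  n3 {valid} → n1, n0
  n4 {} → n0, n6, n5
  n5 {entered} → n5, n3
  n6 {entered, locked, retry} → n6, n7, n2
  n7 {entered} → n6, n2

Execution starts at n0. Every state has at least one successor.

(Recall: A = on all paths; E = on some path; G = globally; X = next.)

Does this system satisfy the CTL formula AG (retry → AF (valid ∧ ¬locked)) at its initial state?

States satisfying retry → AF (valid ∧ ¬locked): {n1, n2, n3, n4, n5, n7}.
States satisfying AG (retry → AF (valid ∧ ¬locked)): ∅.
n0 is reachable from n0 and violates retry → AF (valid ∧ ¬locked), so AG fails at n0.
n0 ∉ Sat(AG (retry → AF (valid ∧ ¬locked))).

Does not hold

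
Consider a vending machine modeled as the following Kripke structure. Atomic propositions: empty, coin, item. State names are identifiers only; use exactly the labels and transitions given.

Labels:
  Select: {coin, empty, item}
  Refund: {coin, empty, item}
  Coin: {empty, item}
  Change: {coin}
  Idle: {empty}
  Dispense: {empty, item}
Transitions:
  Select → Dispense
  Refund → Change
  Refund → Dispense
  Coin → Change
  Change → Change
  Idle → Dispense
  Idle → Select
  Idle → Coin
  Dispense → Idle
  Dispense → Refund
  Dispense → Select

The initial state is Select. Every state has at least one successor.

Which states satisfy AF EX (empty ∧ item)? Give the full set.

States satisfying EX (empty ∧ item): {Select, Refund, Idle, Dispense}.
States satisfying AF EX (empty ∧ item): {Select, Refund, Idle, Dispense}.

{Select, Refund, Idle, Dispense}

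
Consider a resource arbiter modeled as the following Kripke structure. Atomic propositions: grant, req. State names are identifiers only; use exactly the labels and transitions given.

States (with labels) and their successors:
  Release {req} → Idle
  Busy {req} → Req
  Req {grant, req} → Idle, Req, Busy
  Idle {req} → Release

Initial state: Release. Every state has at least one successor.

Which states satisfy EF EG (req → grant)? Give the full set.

{Busy, Req}

States satisfying EG (req → grant): {Req}.
States satisfying EF EG (req → grant): {Busy, Req}.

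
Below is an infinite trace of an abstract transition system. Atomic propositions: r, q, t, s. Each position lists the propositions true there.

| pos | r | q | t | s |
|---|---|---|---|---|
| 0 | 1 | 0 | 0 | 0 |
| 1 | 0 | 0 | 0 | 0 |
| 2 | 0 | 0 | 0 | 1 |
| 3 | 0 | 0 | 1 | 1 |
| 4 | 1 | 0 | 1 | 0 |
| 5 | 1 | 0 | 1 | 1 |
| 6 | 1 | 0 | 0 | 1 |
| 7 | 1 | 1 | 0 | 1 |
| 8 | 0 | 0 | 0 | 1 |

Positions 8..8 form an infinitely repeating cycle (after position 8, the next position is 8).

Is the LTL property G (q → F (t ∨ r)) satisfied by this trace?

Satisfied

q → F (t ∨ r) holds at every position 0..8, and those are all positions ever visited, so G (q → F (t ∨ r)) holds.
Positions where q holds: 7.
Check F (t ∨ r) at each: 7→ok.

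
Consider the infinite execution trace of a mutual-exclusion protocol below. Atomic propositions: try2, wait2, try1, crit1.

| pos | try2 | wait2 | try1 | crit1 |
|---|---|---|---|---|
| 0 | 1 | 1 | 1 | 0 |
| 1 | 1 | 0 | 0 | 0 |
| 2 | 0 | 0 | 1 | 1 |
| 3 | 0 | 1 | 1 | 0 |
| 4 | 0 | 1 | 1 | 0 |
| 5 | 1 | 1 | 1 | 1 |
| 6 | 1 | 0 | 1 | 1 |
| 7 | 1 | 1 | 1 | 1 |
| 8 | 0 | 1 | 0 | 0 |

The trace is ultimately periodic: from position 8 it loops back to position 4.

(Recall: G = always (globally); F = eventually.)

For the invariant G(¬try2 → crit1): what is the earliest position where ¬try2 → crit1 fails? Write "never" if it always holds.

3

Check ¬try2 → crit1 at each position in order: 0 ✓, 1 ✓, 2 ✓.
At position 3 the labels are {try1, wait2}, so ¬try2 → crit1 is false there. This is the first violation.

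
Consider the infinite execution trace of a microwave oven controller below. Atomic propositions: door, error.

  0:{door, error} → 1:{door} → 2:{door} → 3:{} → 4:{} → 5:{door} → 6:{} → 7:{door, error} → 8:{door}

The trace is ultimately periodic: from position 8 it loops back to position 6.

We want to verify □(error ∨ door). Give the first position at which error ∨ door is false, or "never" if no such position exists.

Check error ∨ door at each position in order: 0 ✓, 1 ✓, 2 ✓.
At position 3 the labels are {}, so error ∨ door is false there. This is the first violation.

3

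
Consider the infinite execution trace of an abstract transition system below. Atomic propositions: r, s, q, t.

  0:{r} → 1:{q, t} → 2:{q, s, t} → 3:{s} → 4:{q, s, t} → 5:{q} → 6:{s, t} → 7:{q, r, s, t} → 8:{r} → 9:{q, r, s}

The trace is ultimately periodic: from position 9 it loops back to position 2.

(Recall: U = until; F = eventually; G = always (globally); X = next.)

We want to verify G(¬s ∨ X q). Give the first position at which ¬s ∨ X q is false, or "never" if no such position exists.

2

Check ¬s ∨ X q at each position in order: 0 ✓, 1 ✓.
At position 2 the labels are {q, s, t} and the next position 3 has {s}, so ¬s ∨ X q is false there. This is the first violation.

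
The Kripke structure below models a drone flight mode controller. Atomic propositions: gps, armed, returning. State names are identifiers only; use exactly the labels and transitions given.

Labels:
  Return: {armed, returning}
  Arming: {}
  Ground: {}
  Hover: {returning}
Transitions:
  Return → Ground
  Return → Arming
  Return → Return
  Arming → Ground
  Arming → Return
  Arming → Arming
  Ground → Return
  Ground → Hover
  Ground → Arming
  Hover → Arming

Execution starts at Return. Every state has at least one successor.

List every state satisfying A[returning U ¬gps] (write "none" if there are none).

States satisfying returning: {Return, Hover}.
States satisfying ¬gps: {Return, Arming, Ground, Hover}.
States satisfying A[returning U ¬gps]: {Return, Arming, Ground, Hover}.

{Return, Arming, Ground, Hover}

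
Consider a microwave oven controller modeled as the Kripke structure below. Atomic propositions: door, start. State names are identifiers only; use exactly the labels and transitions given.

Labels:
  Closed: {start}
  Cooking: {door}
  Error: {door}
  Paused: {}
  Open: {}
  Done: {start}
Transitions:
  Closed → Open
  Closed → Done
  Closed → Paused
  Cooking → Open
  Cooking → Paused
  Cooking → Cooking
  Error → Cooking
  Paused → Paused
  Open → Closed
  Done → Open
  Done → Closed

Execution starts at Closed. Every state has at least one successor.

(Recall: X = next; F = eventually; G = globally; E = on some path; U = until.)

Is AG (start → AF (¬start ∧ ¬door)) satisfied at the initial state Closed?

States satisfying start → AF (¬start ∧ ¬door): {Cooking, Error, Paused, Open}.
States satisfying AG (start → AF (¬start ∧ ¬door)): {Paused}.
Closed is reachable from Closed and violates start → AF (¬start ∧ ¬door), so AG fails at Closed.
Closed ∉ Sat(AG (start → AF (¬start ∧ ¬door))).

Violated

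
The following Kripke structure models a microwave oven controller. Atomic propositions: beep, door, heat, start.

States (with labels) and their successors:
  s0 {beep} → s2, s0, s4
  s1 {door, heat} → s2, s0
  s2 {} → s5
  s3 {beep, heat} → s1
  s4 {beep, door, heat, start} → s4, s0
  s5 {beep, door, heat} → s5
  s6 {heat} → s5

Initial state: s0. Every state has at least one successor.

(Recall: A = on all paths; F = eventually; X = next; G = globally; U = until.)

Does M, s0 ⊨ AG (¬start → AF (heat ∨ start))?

Violated

States satisfying ¬start → AF (heat ∨ start): {s1, s2, s3, s4, s5, s6}.
States satisfying AG (¬start → AF (heat ∨ start)): {s2, s5, s6}.
s0 is reachable from s0 and violates ¬start → AF (heat ∨ start), so AG fails at s0.
s0 ∉ Sat(AG (¬start → AF (heat ∨ start))).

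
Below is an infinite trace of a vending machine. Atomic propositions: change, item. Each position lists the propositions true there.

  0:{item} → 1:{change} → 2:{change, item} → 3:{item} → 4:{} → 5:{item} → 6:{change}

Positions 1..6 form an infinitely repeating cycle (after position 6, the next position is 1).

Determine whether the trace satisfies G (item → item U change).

item → item U change must hold at every position from 0 onward. It fails at position 3, so G (item → item U change) is false.
Positions where item holds: 0, 2, 3, 5.
Check item U change at each: 0→ok, 2→ok, 3→fails, 5→ok.

No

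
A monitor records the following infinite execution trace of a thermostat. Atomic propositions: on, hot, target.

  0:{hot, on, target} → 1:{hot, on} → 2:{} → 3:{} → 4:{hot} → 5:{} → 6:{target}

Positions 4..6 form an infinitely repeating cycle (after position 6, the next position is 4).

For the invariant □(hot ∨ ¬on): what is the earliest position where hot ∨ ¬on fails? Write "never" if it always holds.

never

hot ∨ ¬on holds at every position 0..6, and those are all the positions the trace ever visits, so the invariant □(hot ∨ ¬on) is never violated.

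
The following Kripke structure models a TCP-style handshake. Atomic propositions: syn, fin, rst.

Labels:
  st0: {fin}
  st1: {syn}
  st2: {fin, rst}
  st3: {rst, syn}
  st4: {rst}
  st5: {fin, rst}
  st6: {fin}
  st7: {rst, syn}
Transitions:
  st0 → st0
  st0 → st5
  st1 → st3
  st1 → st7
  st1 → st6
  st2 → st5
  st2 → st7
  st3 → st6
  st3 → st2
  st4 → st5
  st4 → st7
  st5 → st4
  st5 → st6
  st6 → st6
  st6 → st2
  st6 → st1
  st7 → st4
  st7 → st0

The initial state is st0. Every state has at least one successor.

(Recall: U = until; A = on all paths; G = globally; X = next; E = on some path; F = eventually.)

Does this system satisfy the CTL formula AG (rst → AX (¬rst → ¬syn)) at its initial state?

States satisfying rst → AX (¬rst → ¬syn): {st0, st1, st2, st3, st4, st5, st6, st7}.
States satisfying AG (rst → AX (¬rst → ¬syn)): {st0, st1, st2, st3, st4, st5, st6, st7}.
Every state reachable from st0 satisfies rst → AX (¬rst → ¬syn).
st0 ∈ Sat(AG (rst → AX (¬rst → ¬syn))).

Satisfied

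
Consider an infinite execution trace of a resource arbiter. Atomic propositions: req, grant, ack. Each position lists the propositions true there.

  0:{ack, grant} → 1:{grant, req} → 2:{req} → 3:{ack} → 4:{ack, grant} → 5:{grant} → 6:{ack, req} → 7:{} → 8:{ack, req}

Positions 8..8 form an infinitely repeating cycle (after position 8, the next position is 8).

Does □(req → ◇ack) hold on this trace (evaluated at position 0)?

req → ◇ack holds at every position 0..8, and those are all positions ever visited, so □(req → ◇ack) holds.
Positions where req holds: 1, 2, 6, 8.
Check ◇ack at each: 1→ok, 2→ok, 6→ok, 8→ok.

Satisfied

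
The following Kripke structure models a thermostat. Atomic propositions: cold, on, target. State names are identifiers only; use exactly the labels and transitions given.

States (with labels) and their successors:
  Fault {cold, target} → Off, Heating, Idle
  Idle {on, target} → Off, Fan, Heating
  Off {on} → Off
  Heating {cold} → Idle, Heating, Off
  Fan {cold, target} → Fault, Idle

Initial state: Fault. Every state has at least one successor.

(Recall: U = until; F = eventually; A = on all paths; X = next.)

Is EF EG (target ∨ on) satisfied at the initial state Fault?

Satisfied

States satisfying EG (target ∨ on): {Fault, Idle, Off, Fan}.
States satisfying EF EG (target ∨ on): {Fault, Idle, Off, Heating, Fan}.
Some path from Fault reaches a state where EG (target ∨ on) holds.
Fault ∈ Sat(EF EG (target ∨ on)).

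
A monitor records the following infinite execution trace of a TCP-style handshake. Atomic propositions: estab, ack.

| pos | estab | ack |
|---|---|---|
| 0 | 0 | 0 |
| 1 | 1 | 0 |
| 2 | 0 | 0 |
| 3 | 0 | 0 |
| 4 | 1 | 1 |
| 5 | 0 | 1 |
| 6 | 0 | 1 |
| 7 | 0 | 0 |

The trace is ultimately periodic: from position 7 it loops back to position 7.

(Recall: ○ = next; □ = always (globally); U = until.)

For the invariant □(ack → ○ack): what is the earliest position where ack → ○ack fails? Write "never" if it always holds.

6

Check ack → ○ack at each position in order: 0 ✓, 1 ✓, 2 ✓, 3 ✓, 4 ✓, 5 ✓.
At position 6 the labels are {ack} and the next position 7 has {}, so ack → ○ack is false there. This is the first violation.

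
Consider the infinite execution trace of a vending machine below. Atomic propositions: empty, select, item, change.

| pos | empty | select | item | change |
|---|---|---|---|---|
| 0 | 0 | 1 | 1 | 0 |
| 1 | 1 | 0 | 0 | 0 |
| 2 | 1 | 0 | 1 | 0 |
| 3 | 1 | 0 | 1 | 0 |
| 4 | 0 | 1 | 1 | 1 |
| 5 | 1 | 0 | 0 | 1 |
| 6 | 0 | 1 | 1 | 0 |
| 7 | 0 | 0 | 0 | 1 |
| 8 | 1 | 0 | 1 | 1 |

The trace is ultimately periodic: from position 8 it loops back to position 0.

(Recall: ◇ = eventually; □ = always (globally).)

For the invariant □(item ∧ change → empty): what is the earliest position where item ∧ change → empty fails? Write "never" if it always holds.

4

Check item ∧ change → empty at each position in order: 0 ✓, 1 ✓, 2 ✓, 3 ✓.
At position 4 the labels are {change, item, select}, so item ∧ change → empty is false there. This is the first violation.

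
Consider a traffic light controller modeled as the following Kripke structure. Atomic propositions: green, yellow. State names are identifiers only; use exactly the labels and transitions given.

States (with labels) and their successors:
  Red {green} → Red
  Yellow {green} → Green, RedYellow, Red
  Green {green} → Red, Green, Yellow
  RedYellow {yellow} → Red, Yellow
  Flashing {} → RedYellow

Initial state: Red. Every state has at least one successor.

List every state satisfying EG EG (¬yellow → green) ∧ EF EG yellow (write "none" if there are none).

none

States satisfying EG (¬yellow → green): {Red, Yellow, Green, RedYellow}.
States satisfying EG EG (¬yellow → green): {Red, Yellow, Green, RedYellow}.
States satisfying EG yellow: ∅.
States satisfying EF EG yellow: ∅.
States satisfying EG EG (¬yellow → green) ∧ EF EG yellow: ∅.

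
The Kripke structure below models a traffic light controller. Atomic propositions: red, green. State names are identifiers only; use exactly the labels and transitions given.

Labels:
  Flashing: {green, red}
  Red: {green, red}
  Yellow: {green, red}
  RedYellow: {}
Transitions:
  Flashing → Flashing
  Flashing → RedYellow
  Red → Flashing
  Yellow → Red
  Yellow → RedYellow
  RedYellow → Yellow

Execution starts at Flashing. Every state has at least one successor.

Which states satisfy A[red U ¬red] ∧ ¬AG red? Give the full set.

States satisfying red: {Flashing, Red, Yellow}.
States satisfying ¬red: {RedYellow}.
States satisfying A[red U ¬red]: {RedYellow}.
States satisfying AG red: ∅.
States satisfying ¬AG red: {Flashing, Red, Yellow, RedYellow}.
States satisfying A[red U ¬red] ∧ ¬AG red: {RedYellow}.

{RedYellow}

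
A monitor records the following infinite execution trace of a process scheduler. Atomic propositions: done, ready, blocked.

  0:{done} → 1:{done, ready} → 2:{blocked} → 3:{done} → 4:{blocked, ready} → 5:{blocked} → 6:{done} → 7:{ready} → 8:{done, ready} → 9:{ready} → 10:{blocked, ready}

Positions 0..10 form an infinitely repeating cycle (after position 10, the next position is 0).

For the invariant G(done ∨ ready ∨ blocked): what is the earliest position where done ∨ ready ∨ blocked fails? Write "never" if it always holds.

never

done ∨ ready ∨ blocked holds at every position 0..10, and those are all the positions the trace ever visits, so the invariant G(done ∨ ready ∨ blocked) is never violated.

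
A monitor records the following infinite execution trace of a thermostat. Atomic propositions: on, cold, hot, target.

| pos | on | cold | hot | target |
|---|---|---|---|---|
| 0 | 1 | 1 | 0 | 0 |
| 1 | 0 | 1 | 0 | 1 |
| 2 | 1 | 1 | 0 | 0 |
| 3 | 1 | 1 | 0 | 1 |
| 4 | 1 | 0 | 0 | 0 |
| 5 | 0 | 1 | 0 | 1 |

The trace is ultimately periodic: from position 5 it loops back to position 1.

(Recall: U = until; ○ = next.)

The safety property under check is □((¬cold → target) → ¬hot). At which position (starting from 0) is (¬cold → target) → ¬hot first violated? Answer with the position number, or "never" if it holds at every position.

never

(¬cold → target) → ¬hot holds at every position 0..5, and those are all the positions the trace ever visits, so the invariant □((¬cold → target) → ¬hot) is never violated.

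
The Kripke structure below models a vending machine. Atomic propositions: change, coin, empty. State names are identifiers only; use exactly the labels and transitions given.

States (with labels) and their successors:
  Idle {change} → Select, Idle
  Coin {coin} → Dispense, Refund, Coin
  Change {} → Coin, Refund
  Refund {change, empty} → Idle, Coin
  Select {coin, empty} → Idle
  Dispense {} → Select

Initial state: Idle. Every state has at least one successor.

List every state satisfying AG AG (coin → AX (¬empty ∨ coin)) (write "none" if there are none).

States satisfying AG (coin → AX (¬empty ∨ coin)): {Idle, Select, Dispense}.
States satisfying AG AG (coin → AX (¬empty ∨ coin)): {Idle, Select, Dispense}.

{Idle, Select, Dispense}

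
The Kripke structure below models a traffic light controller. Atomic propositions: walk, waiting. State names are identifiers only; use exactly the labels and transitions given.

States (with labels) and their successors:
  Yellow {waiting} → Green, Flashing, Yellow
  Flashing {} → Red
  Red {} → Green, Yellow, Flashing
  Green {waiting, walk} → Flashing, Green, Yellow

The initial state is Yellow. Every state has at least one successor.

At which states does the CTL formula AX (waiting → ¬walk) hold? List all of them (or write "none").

{Flashing}

States satisfying waiting → ¬walk: {Yellow, Flashing, Red}.
States satisfying AX (waiting → ¬walk): {Flashing}.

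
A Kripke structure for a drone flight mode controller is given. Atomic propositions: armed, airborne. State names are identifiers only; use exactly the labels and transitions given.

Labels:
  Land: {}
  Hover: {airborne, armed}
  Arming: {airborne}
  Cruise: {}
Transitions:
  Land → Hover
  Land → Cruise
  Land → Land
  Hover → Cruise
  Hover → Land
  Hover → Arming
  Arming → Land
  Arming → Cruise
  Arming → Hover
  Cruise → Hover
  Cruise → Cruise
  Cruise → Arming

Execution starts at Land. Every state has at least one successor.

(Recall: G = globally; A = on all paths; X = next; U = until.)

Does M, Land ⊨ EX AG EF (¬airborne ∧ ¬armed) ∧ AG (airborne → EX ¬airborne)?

Satisfied

States satisfying AG EF (¬airborne ∧ ¬armed): {Land, Hover, Arming, Cruise}.
States satisfying EX AG EF (¬airborne ∧ ¬armed): {Land, Hover, Arming, Cruise}.
States satisfying airborne → EX ¬airborne: {Land, Hover, Arming, Cruise}.
States satisfying AG (airborne → EX ¬airborne): {Land, Hover, Arming, Cruise}.
States satisfying EX AG EF (¬airborne ∧ ¬armed) ∧ AG (airborne → EX ¬airborne): {Land, Hover, Arming, Cruise}.
Land ∈ Sat(EX AG EF (¬airborne ∧ ¬armed) ∧ AG (airborne → EX ¬airborne)).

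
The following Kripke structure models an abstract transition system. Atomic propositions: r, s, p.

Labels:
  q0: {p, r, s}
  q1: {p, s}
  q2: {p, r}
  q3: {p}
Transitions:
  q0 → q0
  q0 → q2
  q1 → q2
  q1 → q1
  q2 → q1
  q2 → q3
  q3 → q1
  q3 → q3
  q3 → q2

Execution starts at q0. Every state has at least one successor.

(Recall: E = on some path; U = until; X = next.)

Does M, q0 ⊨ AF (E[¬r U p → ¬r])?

Does not hold

States satisfying E[¬r U p → ¬r]: {q1, q3}.
States satisfying AF (E[¬r U p → ¬r]): {q1, q2, q3}.
There is a path from q0 along which E[¬r U p → ¬r] never holds.
q0 ∉ Sat(AF (E[¬r U p → ¬r])).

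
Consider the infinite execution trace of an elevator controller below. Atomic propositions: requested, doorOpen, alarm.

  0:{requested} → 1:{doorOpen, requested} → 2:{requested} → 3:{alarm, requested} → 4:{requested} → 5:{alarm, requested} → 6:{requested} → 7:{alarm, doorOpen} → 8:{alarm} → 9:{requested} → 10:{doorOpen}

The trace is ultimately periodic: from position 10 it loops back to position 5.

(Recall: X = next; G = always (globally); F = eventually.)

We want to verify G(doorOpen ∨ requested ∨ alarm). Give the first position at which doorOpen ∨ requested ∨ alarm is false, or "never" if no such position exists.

doorOpen ∨ requested ∨ alarm holds at every position 0..10, and those are all the positions the trace ever visits, so the invariant G(doorOpen ∨ requested ∨ alarm) is never violated.

never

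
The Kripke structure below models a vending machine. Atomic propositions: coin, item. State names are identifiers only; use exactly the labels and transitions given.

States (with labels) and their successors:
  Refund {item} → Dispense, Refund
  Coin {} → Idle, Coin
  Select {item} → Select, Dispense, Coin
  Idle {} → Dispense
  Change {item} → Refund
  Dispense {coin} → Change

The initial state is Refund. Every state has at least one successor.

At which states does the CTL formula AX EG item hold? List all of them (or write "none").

States satisfying EG item: {Refund, Select, Change}.
States satisfying AX EG item: {Change, Dispense}.

{Change, Dispense}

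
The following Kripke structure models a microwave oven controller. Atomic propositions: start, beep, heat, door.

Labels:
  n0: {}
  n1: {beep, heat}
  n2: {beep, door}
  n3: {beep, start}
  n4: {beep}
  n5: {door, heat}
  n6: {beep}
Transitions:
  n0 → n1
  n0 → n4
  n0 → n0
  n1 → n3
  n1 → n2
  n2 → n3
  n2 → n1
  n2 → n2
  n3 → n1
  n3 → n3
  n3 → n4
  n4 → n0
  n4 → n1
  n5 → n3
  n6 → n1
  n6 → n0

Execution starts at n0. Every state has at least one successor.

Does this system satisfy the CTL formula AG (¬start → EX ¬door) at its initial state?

Satisfied

States satisfying ¬start → EX ¬door: {n0, n1, n2, n3, n4, n5, n6}.
States satisfying AG (¬start → EX ¬door): {n0, n1, n2, n3, n4, n5, n6}.
Every state reachable from n0 satisfies ¬start → EX ¬door.
n0 ∈ Sat(AG (¬start → EX ¬door)).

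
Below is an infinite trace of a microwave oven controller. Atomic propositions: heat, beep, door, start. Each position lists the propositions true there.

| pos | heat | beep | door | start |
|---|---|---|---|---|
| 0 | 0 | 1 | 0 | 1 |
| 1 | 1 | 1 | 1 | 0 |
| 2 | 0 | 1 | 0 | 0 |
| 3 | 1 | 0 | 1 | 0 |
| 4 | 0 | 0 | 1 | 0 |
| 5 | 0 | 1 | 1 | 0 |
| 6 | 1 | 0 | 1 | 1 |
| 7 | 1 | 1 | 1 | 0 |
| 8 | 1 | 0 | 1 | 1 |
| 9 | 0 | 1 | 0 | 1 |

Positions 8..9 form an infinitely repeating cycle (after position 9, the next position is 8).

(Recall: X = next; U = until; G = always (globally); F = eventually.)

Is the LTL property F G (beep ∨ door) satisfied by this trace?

G (beep ∨ door) holds at position 0, which is reachable from 0, so F G (beep ∨ door) holds.

Holds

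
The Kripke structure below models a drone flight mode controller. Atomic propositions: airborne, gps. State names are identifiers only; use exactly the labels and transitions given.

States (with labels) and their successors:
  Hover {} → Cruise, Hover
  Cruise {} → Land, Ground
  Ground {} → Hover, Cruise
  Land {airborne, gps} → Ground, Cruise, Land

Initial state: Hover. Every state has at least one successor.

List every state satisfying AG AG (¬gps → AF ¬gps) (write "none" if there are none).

States satisfying AG (¬gps → AF ¬gps): {Hover, Cruise, Ground, Land}.
States satisfying AG AG (¬gps → AF ¬gps): {Hover, Cruise, Ground, Land}.

{Hover, Cruise, Ground, Land}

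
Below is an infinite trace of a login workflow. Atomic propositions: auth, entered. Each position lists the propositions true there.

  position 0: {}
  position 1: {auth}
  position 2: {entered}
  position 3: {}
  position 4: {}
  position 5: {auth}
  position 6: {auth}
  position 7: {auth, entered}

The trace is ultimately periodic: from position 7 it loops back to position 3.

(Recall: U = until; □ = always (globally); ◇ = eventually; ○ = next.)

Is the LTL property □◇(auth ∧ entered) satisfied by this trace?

Satisfied

◇(auth ∧ entered) holds at every position 0..7, and those are all positions ever visited, so □◇(auth ∧ entered) holds.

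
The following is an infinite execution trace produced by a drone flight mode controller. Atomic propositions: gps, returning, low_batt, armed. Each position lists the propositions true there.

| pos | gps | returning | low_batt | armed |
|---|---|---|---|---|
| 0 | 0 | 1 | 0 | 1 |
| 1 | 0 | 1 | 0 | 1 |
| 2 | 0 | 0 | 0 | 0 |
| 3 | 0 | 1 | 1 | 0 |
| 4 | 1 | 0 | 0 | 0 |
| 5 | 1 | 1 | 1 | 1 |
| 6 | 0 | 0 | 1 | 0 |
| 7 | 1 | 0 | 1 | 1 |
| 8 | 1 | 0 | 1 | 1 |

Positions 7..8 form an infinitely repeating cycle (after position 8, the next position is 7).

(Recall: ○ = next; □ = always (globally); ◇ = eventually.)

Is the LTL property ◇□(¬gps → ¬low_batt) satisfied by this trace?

Yes

□(¬gps → ¬low_batt) holds at position 7, which is reachable from 0, so ◇□(¬gps → ¬low_batt) holds.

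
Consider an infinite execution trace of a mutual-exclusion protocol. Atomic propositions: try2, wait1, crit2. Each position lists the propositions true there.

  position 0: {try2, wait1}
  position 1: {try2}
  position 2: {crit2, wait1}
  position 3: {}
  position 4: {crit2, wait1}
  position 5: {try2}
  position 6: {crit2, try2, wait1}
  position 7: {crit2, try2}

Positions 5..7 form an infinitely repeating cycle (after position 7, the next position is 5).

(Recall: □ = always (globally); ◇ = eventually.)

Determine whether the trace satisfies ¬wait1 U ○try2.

Satisfied

Walking from position 0: ○try2 first holds at position 0, and ¬wait1 holds at every earlier position along the way, so ¬wait1 U ○try2 holds.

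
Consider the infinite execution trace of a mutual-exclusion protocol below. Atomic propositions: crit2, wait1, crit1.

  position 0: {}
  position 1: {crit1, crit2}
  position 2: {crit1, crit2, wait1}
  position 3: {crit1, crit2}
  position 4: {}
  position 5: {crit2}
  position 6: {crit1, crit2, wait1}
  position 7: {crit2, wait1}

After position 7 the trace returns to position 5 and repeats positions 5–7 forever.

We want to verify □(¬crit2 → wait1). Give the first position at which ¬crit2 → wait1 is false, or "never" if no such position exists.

0

At position 0 the labels are {}, so ¬crit2 → wait1 is false there. This is the first violation.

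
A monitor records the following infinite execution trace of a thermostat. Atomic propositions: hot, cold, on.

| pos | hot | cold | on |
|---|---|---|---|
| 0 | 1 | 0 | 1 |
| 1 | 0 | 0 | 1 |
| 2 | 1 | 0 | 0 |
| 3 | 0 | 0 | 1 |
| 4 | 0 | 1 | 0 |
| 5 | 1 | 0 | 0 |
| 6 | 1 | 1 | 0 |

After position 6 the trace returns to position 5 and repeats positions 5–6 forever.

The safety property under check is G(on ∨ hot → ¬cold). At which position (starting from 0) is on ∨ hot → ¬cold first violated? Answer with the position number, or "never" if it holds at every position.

6

Check on ∨ hot → ¬cold at each position in order: 0 ✓, 1 ✓, 2 ✓, 3 ✓, 4 ✓, 5 ✓.
At position 6 the labels are {cold, hot}, so on ∨ hot → ¬cold is false there. This is the first violation.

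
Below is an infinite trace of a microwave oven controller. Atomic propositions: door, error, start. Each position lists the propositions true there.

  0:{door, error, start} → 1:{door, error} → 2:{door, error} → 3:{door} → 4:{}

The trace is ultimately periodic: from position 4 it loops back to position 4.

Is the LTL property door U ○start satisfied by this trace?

Walking from position 0: at position 4, ○start has not yet held and door fails, so door U ○start is false.

Violated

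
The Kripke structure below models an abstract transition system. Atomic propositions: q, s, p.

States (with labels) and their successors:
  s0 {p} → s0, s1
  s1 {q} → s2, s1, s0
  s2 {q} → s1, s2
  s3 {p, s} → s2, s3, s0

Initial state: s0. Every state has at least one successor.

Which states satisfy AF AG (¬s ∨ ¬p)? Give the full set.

States satisfying AG (¬s ∨ ¬p): {s0, s1, s2}.
States satisfying AF AG (¬s ∨ ¬p): {s0, s1, s2}.

{s0, s1, s2}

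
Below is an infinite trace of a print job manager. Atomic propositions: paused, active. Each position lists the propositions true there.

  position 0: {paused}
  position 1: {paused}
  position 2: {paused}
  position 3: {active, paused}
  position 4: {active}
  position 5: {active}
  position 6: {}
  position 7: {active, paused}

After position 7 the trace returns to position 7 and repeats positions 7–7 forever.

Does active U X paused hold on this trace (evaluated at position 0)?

Yes

Walking from position 0: X paused first holds at position 0, and active holds at every earlier position along the way, so active U X paused holds.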